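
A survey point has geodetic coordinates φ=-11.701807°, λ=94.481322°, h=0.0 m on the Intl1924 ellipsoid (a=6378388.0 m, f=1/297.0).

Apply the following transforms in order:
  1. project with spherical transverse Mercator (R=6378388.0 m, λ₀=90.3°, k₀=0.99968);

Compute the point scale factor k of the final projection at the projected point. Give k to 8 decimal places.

start: φ=-11.701807°, λ=94.481322°, h=0.000 m
→ into tm (λ₀=90.3°): φ=-11.70180700°, λ−λ₀=4.18132200°
scale k = 1.00223778

1.00223778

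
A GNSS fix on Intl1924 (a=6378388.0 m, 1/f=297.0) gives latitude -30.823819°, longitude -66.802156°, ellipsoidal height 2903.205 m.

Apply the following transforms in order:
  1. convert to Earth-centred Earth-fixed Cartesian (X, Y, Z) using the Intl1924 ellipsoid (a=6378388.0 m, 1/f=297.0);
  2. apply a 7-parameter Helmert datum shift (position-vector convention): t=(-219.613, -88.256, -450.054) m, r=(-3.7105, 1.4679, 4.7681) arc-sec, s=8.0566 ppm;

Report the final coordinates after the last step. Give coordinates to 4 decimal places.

X=2160376.2777 m, Y=-5041450.6716 m, Z=-3251071.1181 m

start: φ=-30.823819°, λ=-66.802156°, h=2903.205 m
→ ECEF (a=6378388.000, f=1/297.0): X=2160485.0804, Y=-5041313.2660, Z=-3250670.1884
→ Helmert 7p (PV): X=2160376.2777, Y=-5041450.6716, Z=-3251071.1181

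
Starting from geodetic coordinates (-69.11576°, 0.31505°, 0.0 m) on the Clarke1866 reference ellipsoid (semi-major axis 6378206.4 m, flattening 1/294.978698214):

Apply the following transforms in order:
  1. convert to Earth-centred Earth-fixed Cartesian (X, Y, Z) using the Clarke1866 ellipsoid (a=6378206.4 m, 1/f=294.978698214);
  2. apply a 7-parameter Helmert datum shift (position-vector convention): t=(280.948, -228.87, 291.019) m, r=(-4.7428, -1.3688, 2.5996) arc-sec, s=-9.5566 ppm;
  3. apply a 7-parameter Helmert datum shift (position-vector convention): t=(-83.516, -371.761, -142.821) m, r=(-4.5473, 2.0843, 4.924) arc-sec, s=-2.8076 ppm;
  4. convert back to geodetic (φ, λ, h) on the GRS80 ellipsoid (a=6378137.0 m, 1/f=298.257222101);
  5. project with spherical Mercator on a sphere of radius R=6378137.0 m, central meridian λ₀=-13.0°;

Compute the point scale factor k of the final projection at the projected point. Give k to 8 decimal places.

start: φ=-69.115760°, λ=0.315050°, h=0.000 m
→ ECEF (a=6378206.400, f=1/294.978698214): X=2280422.0738, Y=12539.3916, Z=-5936402.5992
→ Helmert 7p (PV): X=2280720.4650, Y=12202.6433, Z=-5936040.0037
→ Helmert 7p (PV): X=2280570.2710, Y=11754.4286, Z=-5936189.4742
→ geod (Bowring, a=6378137.000): φ=-69.11244828°, λ=0.29530911°, h=-285.9652 m
→ into merc (λ₀=-13.0°): φ=-69.11244828°, λ−λ₀=13.29530911°
scale k = 2.80477355

2.80477355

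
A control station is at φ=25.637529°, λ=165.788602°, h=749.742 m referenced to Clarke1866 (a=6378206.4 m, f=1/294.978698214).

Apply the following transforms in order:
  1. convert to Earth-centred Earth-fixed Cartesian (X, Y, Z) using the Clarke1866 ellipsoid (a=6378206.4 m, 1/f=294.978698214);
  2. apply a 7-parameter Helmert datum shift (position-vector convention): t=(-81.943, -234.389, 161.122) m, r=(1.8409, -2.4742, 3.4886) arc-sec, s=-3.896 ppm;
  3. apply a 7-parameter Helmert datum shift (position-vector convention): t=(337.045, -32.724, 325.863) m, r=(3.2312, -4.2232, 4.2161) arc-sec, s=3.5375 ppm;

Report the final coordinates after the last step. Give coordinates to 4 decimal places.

start: φ=25.637529°, λ=165.788602°, h=749.742 m
→ ECEF (a=6378206.400, f=1/294.978698214): X=-5578479.8147, Y=1412753.2577, Z=2743082.3652
→ Helmert 7p (PV): X=-5578596.8219, Y=1412394.5333, Z=2743178.4938
→ Helmert 7p (PV): X=-5578364.5468, Y=1412209.8046, Z=2743421.9662

X=-5578364.5468 m, Y=1412209.8046 m, Z=2743421.9662 m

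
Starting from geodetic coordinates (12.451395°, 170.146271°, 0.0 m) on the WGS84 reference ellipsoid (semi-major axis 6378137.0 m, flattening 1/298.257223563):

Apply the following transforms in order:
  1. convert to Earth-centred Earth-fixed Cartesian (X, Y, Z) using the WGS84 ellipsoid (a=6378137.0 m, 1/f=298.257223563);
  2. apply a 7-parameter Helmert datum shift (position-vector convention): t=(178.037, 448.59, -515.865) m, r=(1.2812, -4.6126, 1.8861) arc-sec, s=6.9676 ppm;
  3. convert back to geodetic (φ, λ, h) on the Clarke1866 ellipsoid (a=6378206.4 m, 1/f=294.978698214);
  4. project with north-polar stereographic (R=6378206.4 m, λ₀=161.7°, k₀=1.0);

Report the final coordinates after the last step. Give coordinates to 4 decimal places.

E=1504570.7945 m, N=-10136806.9663 m

start: φ=12.451395°, λ=170.146271°, h=0.000 m
→ ECEF (a=6378137.000, f=1/298.257223563): X=-6137195.4554, Y=1066005.5394, Z=1366205.0878
→ Helmert 7p (PV): X=-6137100.4796, Y=1066396.9514, Z=1365568.1193
→ geod (Bowring, a=6378206.400): φ=12.44672675°, λ=170.14257435°, h=-221.6448 m
→ stereo (R=6378206.4, λ₀=161.7°): E=1504570.7945, N=-10136806.9663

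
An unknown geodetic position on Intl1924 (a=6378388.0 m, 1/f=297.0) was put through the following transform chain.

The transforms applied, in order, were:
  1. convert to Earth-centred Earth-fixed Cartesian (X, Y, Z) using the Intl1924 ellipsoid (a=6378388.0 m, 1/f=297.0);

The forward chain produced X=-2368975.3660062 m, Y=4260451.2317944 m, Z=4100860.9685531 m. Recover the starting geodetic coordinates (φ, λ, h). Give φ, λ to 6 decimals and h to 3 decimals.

start: X=-2368975.3660, Y=4260451.2318, Z=4100860.9686 m
→ geod (Bowring, a=6378388.000): φ=40.26236300°, λ=119.07574900°, h=824.7720 m

φ=40.262363°, λ=119.075749°, h=824.772 m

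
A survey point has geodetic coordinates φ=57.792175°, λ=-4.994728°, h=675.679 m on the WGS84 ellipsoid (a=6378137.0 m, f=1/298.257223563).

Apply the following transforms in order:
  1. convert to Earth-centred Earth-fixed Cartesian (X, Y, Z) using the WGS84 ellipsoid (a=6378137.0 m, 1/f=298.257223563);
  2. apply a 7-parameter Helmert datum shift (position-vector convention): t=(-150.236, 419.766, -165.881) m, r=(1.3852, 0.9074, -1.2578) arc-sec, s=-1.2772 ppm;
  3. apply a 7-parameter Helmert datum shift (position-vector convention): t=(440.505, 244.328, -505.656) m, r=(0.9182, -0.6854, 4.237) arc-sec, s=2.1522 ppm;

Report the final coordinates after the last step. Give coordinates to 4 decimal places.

start: φ=57.792175°, λ=-4.994728°, h=675.679 m
→ ECEF (a=6378137.000, f=1/298.257223563): X=3395089.4950, Y=-296717.0589, Z=5374007.9851
→ Helmert 7p (PV): X=3394956.7547, Y=-296353.7070, Z=5373818.3121
→ Helmert 7p (PV): X=3395392.7972, Y=-296064.2009, Z=5373334.1836

X=3395392.7972 m, Y=-296064.2009 m, Z=5373334.1836 m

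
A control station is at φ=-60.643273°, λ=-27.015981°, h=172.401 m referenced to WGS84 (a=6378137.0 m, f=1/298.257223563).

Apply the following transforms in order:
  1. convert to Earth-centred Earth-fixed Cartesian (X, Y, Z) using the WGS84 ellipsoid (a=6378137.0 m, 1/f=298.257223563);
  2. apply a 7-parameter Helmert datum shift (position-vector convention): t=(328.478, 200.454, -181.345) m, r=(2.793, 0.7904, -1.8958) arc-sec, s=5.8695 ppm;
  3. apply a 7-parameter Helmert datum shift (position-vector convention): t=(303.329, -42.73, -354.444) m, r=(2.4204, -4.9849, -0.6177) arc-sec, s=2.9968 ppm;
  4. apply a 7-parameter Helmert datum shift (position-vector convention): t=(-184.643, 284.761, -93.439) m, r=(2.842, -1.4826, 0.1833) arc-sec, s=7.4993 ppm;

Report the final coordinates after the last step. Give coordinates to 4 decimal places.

X=2793465.7813 m, Y=-1423398.8356 m, Z=-5536812.7738 m

start: φ=-60.643273°, λ=-27.015981°, h=172.401 m
→ ECEF (a=6378137.000, f=1/298.257223563): X=2792836.6080, Y=-1424002.6846, Z=-5536114.2139
→ Helmert 7p (PV): X=2793147.1760, Y=-1423761.2940, Z=-5536358.0376
→ Helmert 7p (PV): X=2793588.4120, Y=-1423751.6892, Z=-5536678.2765
→ Helmert 7p (PV): X=2793465.7813, Y=-1423398.8356, Z=-5536812.7738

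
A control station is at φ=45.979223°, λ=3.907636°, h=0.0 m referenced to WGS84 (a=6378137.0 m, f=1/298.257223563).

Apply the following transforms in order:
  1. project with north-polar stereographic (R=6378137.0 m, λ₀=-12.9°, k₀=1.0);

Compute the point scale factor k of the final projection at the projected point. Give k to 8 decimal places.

1.16340768

start: φ=45.979223°, λ=3.907636°, h=0.000 m
→ into stereo (λ₀=-12.9°): φ=45.97922300°, λ−λ₀=16.80763600°
scale k = 1.16340768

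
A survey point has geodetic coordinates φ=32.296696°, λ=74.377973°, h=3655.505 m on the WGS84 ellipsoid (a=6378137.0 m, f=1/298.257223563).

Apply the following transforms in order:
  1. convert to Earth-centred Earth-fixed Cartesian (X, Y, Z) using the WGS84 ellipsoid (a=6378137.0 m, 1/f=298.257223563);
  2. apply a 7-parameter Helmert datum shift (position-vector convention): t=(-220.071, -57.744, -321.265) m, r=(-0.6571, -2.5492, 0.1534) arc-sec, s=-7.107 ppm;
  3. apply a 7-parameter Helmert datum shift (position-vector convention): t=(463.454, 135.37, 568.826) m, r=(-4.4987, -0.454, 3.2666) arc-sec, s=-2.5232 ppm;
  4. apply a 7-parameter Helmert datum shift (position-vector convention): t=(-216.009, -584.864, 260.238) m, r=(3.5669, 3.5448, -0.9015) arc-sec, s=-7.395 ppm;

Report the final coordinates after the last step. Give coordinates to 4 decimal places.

X=1454017.9214 m, Y=5199621.9770 m, Z=3390646.6822 m

start: φ=32.296696°, λ=74.377973°, h=3655.505 m
→ ECEF (a=6378137.000, f=1/298.257223563): X=1454069.8911, Y=5200173.8938, Z=3390240.4769
→ Helmert 7p (PV): X=1453793.7194, Y=5200091.0738, Z=3389896.5219
→ Helmert 7p (PV): X=1454163.6907, Y=5200310.2810, Z=3390346.5791
→ Helmert 7p (PV): X=1454017.9214, Y=5199621.9770, Z=3390646.6822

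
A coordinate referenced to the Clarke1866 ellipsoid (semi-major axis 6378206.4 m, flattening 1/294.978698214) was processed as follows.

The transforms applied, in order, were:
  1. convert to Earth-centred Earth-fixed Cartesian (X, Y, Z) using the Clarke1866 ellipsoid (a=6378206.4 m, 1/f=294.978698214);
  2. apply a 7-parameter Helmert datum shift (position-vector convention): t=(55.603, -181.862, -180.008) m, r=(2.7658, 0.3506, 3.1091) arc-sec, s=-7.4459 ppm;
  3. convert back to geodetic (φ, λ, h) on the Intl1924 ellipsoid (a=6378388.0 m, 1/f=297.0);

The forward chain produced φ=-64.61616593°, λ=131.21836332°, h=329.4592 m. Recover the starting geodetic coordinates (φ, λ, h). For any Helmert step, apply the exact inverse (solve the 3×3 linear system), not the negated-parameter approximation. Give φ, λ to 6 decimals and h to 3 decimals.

start: φ=-64.616166°, λ=131.218363°, h=329.459 m
→ ECEF (a=6378388.000, f=1/297.0): X=-1806763.2854, Y=2062514.9100, Z=-5739921.4125
→ Helmert⁻¹: X=-1806791.4944, Y=2062662.4001, Z=-5739814.8716
→ geod (Bowring, a=6378206.400): φ=-64.61572700°, λ=131.21677600°, h=589.8730 m

φ=-64.615727°, λ=131.216776°, h=589.873 m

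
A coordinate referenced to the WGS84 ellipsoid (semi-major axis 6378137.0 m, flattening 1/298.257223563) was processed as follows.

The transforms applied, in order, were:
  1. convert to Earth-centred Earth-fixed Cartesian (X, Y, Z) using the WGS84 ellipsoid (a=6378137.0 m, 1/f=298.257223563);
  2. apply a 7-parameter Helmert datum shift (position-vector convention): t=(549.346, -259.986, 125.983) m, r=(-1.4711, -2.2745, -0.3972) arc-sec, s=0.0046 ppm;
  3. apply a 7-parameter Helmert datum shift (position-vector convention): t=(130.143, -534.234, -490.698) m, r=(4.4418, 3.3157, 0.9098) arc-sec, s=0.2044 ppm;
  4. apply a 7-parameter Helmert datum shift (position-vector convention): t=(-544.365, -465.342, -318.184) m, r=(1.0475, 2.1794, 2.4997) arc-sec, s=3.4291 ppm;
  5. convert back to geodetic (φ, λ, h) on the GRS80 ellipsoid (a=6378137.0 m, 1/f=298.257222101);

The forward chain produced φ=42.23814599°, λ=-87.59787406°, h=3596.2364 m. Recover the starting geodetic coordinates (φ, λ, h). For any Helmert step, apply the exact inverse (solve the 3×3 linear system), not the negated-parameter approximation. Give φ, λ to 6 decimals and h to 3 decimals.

φ=42.251496°, λ=-87.600471°, h=3096.803 m

start: φ=42.238146°, λ=-87.597874°, h=3596.236 m
→ ECEF (a=6378137.000, f=1/298.257222101): X=198327.6945, Y=-4727762.6298, Z=4267642.2551
→ Helmert⁻¹: X=198768.9929, Y=-4727261.8118, Z=4267971.9112
→ Helmert⁻¹: X=198549.3438, Y=-4726635.5661, Z=4268566.7139
→ Helmert⁻¹: X=198056.1665, Y=-4726405.6197, Z=4268404.8181
→ geod (Bowring, a=6378137.000): φ=42.25149600°, λ=-87.60047100°, h=3096.8030 m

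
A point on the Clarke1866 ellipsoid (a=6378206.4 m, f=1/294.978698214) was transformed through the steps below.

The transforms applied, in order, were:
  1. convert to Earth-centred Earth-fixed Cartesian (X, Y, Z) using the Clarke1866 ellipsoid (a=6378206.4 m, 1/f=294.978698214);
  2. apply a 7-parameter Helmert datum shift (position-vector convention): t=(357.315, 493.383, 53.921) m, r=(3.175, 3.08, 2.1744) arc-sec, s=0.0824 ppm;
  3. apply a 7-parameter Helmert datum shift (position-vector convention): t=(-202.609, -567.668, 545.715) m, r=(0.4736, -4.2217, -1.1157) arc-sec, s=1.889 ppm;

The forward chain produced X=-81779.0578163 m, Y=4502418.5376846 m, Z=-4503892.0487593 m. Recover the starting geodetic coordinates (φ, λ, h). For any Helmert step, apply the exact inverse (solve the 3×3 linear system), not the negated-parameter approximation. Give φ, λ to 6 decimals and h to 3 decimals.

φ=-45.203483°, λ=91.042562°, h=2050.243 m

start: X=-81779.0578, Y=4502418.5377, Z=-4503892.0488 m
→ Helmert⁻¹: X=-81692.8456, Y=4502966.9151, Z=-4504437.9220
→ Helmert⁻¹: X=-81935.4271, Y=4502404.6869, Z=-4504562.0001
→ geod (Bowring, a=6378206.400): φ=-45.20348300°, λ=91.04256200°, h=2050.2430 m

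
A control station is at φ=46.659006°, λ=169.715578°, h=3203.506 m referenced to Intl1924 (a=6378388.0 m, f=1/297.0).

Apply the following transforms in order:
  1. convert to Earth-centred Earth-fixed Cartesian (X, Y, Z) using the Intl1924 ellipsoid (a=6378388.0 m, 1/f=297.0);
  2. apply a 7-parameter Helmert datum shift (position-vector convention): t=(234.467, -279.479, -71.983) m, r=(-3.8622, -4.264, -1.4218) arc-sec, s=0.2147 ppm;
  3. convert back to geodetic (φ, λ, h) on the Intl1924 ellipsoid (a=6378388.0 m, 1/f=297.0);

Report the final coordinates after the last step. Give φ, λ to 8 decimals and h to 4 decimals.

start: φ=46.659006°, λ=169.715578°, h=3203.506 m
→ ECEF (a=6378388.000, f=1/297.0): X=-4317243.4754, Y=783363.6005, Z=4618244.3121
→ Helmert 7p (PV): X=-4317100.0060, Y=783200.5230, Z=4618069.4045
→ geod (Bowring, a=6378388.000): φ=46.65904011°, λ=169.71733887°, h=2959.4310 m

φ=46.65904011°, λ=169.71733887°, h=2959.4310 m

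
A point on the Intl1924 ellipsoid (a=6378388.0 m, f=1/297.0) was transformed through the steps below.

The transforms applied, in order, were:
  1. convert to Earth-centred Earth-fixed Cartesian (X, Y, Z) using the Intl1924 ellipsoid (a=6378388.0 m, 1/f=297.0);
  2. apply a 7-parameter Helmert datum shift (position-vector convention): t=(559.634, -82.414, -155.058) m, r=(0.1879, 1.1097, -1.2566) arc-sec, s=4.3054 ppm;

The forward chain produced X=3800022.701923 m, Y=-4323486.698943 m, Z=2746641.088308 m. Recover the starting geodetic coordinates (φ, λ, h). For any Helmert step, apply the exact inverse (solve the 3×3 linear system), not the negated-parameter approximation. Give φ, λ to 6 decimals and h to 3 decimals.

φ=25.662734°, λ=-48.690325°, h=3094.876 m

start: X=3800022.7019, Y=-4323486.6989, Z=2746641.0883 m
→ Helmert⁻¹: X=3799458.2707, Y=-4323360.0219, Z=2746808.6997
→ geod (Bowring, a=6378388.000): φ=25.66273400°, λ=-48.69032500°, h=3094.8760 m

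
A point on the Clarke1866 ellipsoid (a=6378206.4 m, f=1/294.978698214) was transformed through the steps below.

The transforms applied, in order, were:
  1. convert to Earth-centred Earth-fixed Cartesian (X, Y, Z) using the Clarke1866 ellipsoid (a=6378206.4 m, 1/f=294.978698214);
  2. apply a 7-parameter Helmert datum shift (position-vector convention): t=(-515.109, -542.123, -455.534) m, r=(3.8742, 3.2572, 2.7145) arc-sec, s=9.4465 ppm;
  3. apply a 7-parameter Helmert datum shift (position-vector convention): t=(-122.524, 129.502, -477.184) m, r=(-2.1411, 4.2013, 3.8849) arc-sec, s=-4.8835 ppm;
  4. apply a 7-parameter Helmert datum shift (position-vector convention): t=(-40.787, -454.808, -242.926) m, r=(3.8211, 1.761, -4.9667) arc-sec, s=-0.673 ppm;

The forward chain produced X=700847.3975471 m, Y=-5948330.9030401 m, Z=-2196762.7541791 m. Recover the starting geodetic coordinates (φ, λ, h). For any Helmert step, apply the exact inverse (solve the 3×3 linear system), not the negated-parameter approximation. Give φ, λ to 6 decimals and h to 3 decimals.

φ=-20.258237°, λ=-83.272417°, h=2826.236 m

start: X=700847.3975, Y=-5948330.9030, Z=-2196762.7542 m
→ Helmert⁻¹: X=701050.6292, Y=-5947903.9061, Z=-2196405.1350
→ Helmert⁻¹: X=701109.2775, Y=-5948052.8654, Z=-2195986.1372
→ Helmert⁻¹: X=701574.1561, Y=-5947505.0279, Z=-2195387.0745
→ geod (Bowring, a=6378206.400): φ=-20.25823700°, λ=-83.27241700°, h=2826.2360 m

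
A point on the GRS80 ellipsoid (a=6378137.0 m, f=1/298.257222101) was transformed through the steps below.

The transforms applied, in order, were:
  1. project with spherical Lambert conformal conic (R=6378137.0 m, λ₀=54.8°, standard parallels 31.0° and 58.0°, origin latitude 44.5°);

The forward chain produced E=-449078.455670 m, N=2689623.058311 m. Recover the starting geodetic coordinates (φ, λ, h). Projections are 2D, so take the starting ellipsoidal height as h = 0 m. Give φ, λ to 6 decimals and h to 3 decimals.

start: E=-449078.4557, N=2689623.0583 m
→ lcc⁻¹: φ=68.32295600°, λ=44.64176200°

φ=68.322956°, λ=44.641762°, h=0.000 m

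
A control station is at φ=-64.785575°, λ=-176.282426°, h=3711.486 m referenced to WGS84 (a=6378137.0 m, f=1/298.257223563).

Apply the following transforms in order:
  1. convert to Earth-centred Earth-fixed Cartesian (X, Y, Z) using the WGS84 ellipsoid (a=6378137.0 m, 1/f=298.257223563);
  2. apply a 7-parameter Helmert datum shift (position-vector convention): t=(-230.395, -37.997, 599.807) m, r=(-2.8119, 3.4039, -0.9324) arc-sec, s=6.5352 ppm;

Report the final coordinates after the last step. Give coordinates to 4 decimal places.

start: φ=-64.785575°, λ=-176.282426°, h=3711.486 m
→ ECEF (a=6378137.000, f=1/298.257223563): X=-2720451.0923, Y=-176761.6147, Z=-5750923.8725
→ Helmert 7p (PV): X=-2720794.9707, Y=-176866.8692, Z=-5750314.3445

X=-2720794.9707 m, Y=-176866.8692 m, Z=-5750314.3445 m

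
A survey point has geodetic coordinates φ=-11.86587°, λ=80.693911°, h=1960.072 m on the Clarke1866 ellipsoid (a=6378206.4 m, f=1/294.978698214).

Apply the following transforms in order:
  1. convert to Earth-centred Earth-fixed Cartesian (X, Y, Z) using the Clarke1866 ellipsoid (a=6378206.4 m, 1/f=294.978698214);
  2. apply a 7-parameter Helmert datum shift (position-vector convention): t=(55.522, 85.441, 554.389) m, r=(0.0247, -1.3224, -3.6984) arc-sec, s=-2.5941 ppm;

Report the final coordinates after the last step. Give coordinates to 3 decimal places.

start: φ=-11.865870°, λ=80.693911°, h=1960.072 m
→ ECEF (a=6378206.400, f=1/294.978698214): X=1009826.5244, Y=6162536.4115, Z=-1303207.3021
→ Helmert 7p (PV): X=1009998.2780, Y=6162587.9158, Z=-1302642.3204

X=1009998.278 m, Y=6162587.916 m, Z=-1302642.320 m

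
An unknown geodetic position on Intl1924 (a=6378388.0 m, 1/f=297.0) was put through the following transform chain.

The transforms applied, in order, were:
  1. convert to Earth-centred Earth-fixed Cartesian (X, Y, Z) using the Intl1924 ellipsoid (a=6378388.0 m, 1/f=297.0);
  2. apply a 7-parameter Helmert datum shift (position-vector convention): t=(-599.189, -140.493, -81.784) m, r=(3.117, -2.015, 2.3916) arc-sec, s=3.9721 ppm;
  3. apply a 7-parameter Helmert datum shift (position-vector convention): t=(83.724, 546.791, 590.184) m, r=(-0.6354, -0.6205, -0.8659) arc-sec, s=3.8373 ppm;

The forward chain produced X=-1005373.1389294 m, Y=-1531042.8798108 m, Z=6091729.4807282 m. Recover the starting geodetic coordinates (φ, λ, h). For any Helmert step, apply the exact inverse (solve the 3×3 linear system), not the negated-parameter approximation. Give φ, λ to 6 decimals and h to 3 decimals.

start: X=-1005373.1389, Y=-1531042.8798, Z=6091729.4807 m
→ Helmert⁻¹: X=-1005428.2513, Y=-1531606.7782, Z=6091114.2298
→ Helmert⁻¹: X=-1004783.3219, Y=-1531356.5037, Z=6091204.7761
→ geod (Bowring, a=6378388.000): φ=73.37070300°, λ=-123.27045800°, h=1930.1290 m

φ=73.370703°, λ=-123.270458°, h=1930.129 m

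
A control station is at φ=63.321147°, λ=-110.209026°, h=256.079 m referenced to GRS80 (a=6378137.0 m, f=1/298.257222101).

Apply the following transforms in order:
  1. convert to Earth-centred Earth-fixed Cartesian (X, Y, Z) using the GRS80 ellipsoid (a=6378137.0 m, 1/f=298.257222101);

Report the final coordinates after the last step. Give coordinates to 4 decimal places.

X=-991953.0432 m, Y=-2694739.3681 m, Z=5676368.6913 m

start: φ=63.321147°, λ=-110.209026°, h=256.079 m
→ ECEF (a=6378137.000, f=1/298.257222101): X=-991953.0432, Y=-2694739.3681, Z=5676368.6913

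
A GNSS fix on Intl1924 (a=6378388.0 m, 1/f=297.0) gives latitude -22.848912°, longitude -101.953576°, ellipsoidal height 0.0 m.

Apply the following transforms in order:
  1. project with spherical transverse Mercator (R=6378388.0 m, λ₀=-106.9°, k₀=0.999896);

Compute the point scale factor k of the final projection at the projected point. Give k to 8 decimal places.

1.00306751

start: φ=-22.848912°, λ=-101.953576°, h=0.000 m
→ into tm (λ₀=-106.9°): φ=-22.84891200°, λ−λ₀=4.94642400°
scale k = 1.00306751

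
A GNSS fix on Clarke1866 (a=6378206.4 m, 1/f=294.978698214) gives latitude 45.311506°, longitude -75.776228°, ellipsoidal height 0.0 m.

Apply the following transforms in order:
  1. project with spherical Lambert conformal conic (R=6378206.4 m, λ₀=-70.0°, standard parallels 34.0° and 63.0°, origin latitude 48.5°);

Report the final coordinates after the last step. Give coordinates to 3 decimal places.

start: φ=45.311506°, λ=-75.776228°, h=0.000 m
→ lcc (R=6378206.4, λ₀=-70.0°): E=-438230.1986, N=-327112.3152

E=-438230.199 m, N=-327112.315 m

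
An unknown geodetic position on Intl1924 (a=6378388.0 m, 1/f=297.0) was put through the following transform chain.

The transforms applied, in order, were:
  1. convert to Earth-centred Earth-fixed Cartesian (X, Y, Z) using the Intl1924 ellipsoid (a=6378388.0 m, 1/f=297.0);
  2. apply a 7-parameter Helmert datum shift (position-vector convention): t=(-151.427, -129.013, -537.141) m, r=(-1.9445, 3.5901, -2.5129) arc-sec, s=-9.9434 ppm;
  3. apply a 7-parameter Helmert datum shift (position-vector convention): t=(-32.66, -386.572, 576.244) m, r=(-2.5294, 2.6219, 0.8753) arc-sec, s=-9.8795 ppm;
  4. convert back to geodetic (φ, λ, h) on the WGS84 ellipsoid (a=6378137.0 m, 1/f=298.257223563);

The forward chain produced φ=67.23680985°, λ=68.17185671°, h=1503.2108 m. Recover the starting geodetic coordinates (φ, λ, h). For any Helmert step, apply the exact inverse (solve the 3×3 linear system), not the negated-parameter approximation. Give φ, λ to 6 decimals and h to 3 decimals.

φ=67.234522°, λ=68.175491°, h=1632.074 m

start: φ=67.236810°, λ=68.171857°, h=1503.211 m
→ ECEF (a=6378137.000, f=1/298.257223563): X=920444.3704, Y=2298000.8757, Z=5860068.3576
→ Helmert⁻¹: X=920421.3943, Y=2298334.3936, Z=5859589.8870
→ Helmert⁻¹: X=920451.9745, Y=2298442.2296, Z=5860222.9868
→ geod (Bowring, a=6378388.000): φ=67.23452200°, λ=68.17549100°, h=1632.0740 m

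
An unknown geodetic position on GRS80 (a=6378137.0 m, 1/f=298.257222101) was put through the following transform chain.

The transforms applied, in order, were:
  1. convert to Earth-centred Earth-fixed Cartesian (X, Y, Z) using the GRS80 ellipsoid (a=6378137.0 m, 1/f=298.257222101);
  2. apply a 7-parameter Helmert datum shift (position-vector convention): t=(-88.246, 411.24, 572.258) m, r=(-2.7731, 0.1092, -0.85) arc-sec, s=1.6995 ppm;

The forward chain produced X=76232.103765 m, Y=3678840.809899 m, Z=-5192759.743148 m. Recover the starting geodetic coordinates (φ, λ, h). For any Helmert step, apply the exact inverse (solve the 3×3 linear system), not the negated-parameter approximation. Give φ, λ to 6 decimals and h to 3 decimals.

φ=-54.864841°, λ=88.811609°, h=653.997 m

start: X=76232.1038, Y=3678840.8099, Z=-5192759.7431 m
→ Helmert⁻¹: X=76307.8107, Y=3678493.4532, Z=-5193273.6797
→ geod (Bowring, a=6378137.000): φ=-54.86484100°, λ=88.81160900°, h=653.9970 m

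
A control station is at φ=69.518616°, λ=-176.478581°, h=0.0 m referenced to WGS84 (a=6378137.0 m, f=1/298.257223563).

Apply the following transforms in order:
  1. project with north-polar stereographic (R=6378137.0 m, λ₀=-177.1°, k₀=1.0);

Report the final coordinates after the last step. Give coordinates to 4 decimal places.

start: φ=69.518616°, λ=-176.478581°, h=0.000 m
→ stereo (R=6378137.0, λ₀=-177.1°): E=24994.4336, N=-2304434.5386

E=24994.4336 m, N=-2304434.5386 m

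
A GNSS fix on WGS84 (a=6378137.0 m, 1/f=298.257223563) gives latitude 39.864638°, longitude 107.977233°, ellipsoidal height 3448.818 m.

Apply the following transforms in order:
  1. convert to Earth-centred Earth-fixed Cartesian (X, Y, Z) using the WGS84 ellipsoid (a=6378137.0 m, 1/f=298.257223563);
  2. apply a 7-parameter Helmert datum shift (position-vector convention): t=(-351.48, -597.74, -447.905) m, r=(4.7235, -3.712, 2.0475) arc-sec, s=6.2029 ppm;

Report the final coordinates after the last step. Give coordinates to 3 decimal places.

start: φ=39.864638°, λ=107.977233°, h=3448.818 m
→ ECEF (a=6378137.000, f=1/298.257223563): X=-1513875.2233, Y=4665536.1013, Z=4068671.3671
→ Helmert 7p (PV): X=-1514355.6281, Y=4664859.0996, Z=4068328.2976

X=-1514355.628 m, Y=4664859.100 m, Z=4068328.298 m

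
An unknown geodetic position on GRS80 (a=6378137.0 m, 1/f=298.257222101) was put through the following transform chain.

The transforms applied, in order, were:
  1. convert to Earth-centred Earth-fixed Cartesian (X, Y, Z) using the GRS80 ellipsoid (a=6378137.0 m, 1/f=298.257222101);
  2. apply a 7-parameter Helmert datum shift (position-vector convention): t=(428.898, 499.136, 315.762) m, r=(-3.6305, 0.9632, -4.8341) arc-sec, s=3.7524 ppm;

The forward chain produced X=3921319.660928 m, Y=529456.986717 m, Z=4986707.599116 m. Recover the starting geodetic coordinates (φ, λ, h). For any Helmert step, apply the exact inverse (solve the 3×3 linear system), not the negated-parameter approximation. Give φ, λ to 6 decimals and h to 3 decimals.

φ=51.757690°, λ=7.683375°, h=306.721 m

start: X=3921319.6609, Y=529456.9867, Z=4986707.5991 m
→ Helmert⁻¹: X=3920840.3682, Y=528959.9897, Z=4986400.7458
→ geod (Bowring, a=6378137.000): φ=51.75769000°, λ=7.68337500°, h=306.7210 m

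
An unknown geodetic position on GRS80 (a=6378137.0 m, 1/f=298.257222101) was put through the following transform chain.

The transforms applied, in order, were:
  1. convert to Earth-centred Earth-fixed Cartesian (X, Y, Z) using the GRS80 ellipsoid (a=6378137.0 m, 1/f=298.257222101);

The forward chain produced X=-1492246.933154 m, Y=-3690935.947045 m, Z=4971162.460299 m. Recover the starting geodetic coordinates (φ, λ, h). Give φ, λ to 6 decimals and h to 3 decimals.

start: X=-1492246.9332, Y=-3690935.9470, Z=4971162.4603 m
→ geod (Bowring, a=6378137.000): φ=51.49784800°, λ=-112.01350400°, h=3768.3500 m

φ=51.497848°, λ=-112.013504°, h=3768.350 m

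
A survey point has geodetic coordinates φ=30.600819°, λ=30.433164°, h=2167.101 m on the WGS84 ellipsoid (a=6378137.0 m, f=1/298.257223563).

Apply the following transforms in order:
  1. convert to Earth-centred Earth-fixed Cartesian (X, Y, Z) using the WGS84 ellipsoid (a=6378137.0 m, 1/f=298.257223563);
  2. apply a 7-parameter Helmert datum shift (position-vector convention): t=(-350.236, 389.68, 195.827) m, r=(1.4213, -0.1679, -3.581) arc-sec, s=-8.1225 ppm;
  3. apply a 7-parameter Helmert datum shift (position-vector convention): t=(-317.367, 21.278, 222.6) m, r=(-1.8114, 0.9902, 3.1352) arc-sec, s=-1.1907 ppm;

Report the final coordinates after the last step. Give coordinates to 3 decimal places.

start: φ=30.600819°, λ=30.433164°, h=2167.101 m
→ ECEF (a=6378137.000, f=1/298.257223563): X=4739210.7011, Y=2784167.0403, Z=3228983.1263
→ Helmert 7p (PV): X=4738867.6786, Y=2784429.5786, Z=3229175.7681
→ Helmert 7p (PV): X=4738517.8481, Y=2784547.9296, Z=3229347.3211

X=4738517.848 m, Y=2784547.930 m, Z=3229347.321 m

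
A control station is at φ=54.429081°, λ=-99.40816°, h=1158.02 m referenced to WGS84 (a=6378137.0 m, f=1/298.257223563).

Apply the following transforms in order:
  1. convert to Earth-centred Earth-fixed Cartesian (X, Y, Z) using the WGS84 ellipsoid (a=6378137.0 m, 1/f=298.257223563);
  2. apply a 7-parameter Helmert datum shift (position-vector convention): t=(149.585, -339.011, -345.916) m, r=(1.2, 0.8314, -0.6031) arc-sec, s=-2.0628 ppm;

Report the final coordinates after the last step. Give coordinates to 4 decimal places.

start: φ=54.429081°, λ=-99.408160°, h=1158.020 m
→ ECEF (a=6378137.000, f=1/298.257223563): X=-607955.4664, Y=-3669118.2100, Z=5165613.7766
→ Helmert 7p (PV): X=-607794.5342, Y=-3669477.9270, Z=5165238.3094

X=-607794.5342 m, Y=-3669477.9270 m, Z=5165238.3094 m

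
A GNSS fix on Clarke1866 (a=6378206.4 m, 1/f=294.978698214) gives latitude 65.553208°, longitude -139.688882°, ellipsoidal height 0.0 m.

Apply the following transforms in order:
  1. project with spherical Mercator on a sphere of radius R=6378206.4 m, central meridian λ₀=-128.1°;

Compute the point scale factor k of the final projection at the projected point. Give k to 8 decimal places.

2.41634596

start: φ=65.553208°, λ=-139.688882°, h=0.000 m
→ into merc (λ₀=-128.1°): φ=65.55320800°, λ−λ₀=-11.58888200°
scale k = 2.41634596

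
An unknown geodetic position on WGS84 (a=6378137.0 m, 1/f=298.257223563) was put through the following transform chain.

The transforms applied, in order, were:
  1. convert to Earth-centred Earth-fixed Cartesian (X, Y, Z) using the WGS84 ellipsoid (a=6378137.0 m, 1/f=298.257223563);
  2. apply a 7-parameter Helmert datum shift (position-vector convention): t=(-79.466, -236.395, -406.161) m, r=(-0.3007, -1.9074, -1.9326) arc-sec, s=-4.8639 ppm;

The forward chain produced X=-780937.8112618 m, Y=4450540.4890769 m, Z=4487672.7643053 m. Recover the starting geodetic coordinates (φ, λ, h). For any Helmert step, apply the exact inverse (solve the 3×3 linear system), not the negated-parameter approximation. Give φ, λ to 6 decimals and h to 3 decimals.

φ=44.997409°, λ=99.950913°, h=1371.377 m

start: X=-780937.8113, Y=4450540.4891, Z=4487672.7643 m
→ Helmert⁻¹: X=-780862.3419, Y=4450784.6731, Z=4488114.4644
→ geod (Bowring, a=6378137.000): φ=44.99740900°, λ=99.95091300°, h=1371.3770 m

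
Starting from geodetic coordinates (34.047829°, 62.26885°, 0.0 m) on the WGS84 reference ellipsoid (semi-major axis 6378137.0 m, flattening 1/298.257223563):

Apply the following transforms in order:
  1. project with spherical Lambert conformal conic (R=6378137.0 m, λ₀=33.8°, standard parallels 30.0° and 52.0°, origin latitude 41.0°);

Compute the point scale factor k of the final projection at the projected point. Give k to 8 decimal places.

0.98923871

start: φ=34.047829°, λ=62.268850°, h=0.000 m
→ into lcc (λ₀=33.8°): φ=34.04782900°, λ−λ₀=28.46885000°
scale k = 0.98923871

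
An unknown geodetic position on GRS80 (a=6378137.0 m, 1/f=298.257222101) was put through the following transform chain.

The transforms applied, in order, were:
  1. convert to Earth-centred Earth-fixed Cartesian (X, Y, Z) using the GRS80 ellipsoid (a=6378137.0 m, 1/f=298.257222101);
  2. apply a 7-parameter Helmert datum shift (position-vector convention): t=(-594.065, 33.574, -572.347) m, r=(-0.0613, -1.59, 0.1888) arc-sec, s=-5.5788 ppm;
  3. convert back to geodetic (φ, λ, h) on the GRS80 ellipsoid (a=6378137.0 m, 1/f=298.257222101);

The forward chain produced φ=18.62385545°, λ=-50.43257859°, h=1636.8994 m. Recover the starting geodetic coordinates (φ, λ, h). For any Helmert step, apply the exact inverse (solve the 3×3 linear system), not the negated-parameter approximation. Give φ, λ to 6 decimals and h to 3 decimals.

φ=18.627291°, λ=-50.428385°, h=2238.347 m

start: φ=18.623855°, λ=-50.432579°, h=1636.899 m
→ ECEF (a=6378137.000, f=1/298.257222101): X=3852340.0856, Y=-4662074.0357, Z=2024460.9786
→ Helmert⁻¹: X=3852966.9879, Y=-4662137.7474, Z=2025013.5367
→ geod (Bowring, a=6378137.000): φ=18.62729100°, λ=-50.42838500°, h=2238.3470 m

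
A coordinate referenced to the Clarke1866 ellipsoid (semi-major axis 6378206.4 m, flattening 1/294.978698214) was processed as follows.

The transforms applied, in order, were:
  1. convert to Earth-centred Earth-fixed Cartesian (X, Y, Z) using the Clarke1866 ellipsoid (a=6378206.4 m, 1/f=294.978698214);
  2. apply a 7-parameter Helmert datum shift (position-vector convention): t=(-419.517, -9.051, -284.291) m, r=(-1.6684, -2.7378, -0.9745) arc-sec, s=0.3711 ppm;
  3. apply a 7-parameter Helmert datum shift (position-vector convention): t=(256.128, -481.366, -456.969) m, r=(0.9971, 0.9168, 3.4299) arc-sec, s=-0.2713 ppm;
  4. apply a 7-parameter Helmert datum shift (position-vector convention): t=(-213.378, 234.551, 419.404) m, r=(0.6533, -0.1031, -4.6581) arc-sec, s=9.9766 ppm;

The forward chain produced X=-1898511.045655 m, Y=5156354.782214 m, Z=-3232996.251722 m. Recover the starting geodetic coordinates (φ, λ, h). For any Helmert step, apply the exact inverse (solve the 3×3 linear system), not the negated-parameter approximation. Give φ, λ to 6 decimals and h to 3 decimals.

φ=-30.638738°, λ=110.209429°, h=2553.472 m

start: X=-1898511.0457, Y=5156354.7822, Z=-3232996.2517 m
→ Helmert⁻¹: X=-1898396.7843, Y=5156015.6784, Z=-3233398.7792
→ Helmert⁻¹: X=-1898553.3119, Y=5156514.3852, Z=-3232976.0530
→ Helmert⁻¹: X=-1898200.3599, Y=5156538.7021, Z=-3232623.6577
→ geod (Bowring, a=6378206.400): φ=-30.63873800°, λ=110.20942900°, h=2553.4720 m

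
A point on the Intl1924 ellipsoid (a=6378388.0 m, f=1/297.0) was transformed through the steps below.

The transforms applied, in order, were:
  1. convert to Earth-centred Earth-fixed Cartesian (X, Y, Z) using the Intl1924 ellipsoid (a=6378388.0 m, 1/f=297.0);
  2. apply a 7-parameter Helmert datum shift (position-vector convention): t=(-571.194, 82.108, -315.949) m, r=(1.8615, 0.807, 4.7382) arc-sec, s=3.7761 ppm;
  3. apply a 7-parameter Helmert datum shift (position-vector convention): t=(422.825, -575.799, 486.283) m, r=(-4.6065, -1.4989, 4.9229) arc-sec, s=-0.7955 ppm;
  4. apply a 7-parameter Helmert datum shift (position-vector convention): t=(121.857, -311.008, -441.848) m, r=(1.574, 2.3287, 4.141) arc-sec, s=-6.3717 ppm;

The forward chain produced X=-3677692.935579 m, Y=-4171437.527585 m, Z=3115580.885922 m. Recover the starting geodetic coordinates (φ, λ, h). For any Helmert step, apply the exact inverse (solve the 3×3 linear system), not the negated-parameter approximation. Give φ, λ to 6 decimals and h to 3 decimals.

φ=29.428735°, λ=-131.409771°, h=790.568 m

start: X=-3677692.9356, Y=-4171437.5276, Z=3115580.8859 m
→ Helmert⁻¹: X=-3677957.1449, Y=-4171055.4794, Z=3116032.8940
→ Helmert⁻¹: X=-3678459.7923, Y=-4170464.7825, Z=3115482.6816
→ Helmert⁻¹: X=-3677982.7012, Y=-4170418.5340, Z=3115810.1123
→ geod (Bowring, a=6378388.000): φ=29.42873500°, λ=-131.40977100°, h=790.5680 m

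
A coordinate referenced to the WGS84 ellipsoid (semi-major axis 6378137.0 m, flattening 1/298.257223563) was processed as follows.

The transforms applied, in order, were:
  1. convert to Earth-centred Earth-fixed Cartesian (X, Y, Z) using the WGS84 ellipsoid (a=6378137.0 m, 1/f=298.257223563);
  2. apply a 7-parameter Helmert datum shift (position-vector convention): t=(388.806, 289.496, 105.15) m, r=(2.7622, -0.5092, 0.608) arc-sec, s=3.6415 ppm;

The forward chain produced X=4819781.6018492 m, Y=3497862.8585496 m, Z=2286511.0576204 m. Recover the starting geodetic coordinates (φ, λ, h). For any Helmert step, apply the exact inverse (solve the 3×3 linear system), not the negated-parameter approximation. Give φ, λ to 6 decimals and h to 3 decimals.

start: X=4819781.6018, Y=3497862.8585, Z=2286511.0576 m
→ Helmert⁻¹: X=4819391.2000, Y=3497577.0378, Z=2286338.8463
→ geod (Bowring, a=6378137.000): φ=21.13328900°, λ=35.96952000°, h=3252.6290 m

φ=21.133289°, λ=35.969520°, h=3252.629 m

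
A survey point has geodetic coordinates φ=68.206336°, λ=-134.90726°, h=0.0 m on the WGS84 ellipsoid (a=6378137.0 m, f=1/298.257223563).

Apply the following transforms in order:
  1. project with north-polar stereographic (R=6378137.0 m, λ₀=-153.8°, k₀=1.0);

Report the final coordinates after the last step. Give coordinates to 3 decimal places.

E=795162.470 m, N=-2323440.166 m

start: φ=68.206336°, λ=-134.907260°, h=0.000 m
→ stereo (R=6378137.0, λ₀=-153.8°): E=795162.4702, N=-2323440.1661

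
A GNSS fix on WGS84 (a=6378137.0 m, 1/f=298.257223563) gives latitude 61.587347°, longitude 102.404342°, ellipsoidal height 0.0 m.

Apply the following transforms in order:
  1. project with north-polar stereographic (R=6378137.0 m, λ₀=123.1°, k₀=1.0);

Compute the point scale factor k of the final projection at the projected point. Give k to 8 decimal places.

start: φ=61.587347°, λ=102.404342°, h=0.000 m
→ into stereo (λ₀=123.1°): φ=61.58734700°, λ−λ₀=-20.69565800°
scale k = 1.06408816

1.06408816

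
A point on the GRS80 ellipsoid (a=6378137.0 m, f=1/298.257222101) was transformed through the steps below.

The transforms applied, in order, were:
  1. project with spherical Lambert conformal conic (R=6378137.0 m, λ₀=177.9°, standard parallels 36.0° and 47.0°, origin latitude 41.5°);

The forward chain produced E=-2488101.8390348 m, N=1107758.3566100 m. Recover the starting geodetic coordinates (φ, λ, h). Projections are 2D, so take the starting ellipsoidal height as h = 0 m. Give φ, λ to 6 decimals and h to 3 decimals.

φ=47.056522°, λ=144.250188°, h=0.000 m

start: E=-2488101.8390, N=1107758.3566 m
→ lcc⁻¹: φ=47.05652200°, λ=144.25018800°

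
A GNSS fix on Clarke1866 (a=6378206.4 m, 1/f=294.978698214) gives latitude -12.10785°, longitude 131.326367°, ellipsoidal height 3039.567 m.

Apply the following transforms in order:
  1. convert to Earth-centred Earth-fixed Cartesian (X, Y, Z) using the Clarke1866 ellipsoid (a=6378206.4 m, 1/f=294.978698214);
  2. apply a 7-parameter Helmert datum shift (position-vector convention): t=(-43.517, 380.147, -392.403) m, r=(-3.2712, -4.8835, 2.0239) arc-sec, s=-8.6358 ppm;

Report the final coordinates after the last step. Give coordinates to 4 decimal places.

start: φ=-12.107850°, λ=131.326367°, h=3039.567 m
→ ECEF (a=6378206.400, f=1/294.978698214): X=-4120713.0941, Y=4686158.2463, Z=-1329624.9396
→ Helmert 7p (PV): X=-4120735.5265, Y=4686436.4053, Z=-1330177.7391

X=-4120735.5265 m, Y=4686436.4053 m, Z=-1330177.7391 m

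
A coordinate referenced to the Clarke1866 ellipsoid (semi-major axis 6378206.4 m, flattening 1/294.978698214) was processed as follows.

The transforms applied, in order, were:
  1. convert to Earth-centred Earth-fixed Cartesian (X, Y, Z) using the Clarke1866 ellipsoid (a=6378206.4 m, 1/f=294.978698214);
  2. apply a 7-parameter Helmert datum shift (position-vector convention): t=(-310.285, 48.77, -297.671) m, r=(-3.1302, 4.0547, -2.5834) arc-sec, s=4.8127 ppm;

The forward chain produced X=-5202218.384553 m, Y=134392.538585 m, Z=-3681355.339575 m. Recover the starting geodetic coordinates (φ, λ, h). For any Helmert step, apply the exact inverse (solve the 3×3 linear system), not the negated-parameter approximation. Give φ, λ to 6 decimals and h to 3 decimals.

start: X=-5202218.3846, Y=134392.5386, Z=-3681355.3396 m
→ Helmert⁻¹: X=-5201812.3840, Y=134333.8347, Z=-3681140.1701
→ geod (Bowring, a=6378206.400): φ=-35.46028500°, λ=178.52069800°, h=3015.4610 m

φ=-35.460285°, λ=178.520698°, h=3015.461 m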